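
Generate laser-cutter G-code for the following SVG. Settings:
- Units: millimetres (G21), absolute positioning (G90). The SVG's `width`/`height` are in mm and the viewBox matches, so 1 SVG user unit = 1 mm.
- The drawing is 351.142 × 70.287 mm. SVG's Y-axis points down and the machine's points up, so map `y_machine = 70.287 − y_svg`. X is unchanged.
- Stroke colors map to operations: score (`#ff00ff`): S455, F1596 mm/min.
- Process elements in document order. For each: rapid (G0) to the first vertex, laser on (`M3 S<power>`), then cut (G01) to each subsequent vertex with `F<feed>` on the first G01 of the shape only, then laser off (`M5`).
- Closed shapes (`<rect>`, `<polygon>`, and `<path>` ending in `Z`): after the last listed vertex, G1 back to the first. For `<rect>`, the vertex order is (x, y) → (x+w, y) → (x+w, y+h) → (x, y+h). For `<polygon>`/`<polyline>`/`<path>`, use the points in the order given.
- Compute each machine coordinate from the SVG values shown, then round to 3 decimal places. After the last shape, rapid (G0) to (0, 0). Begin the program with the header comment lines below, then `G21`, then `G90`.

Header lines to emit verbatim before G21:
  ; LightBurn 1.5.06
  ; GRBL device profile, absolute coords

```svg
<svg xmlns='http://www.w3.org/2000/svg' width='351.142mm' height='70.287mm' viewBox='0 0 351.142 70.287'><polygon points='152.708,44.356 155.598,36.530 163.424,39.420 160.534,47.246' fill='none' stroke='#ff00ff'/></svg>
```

Since the viewBox matches the mm dimensions, user units are millimetres directly. The only transform is the Y-flip y_m = 70.287 − y_svg.

Shape 1 is a regular polygon drawn with `<polygon>`. Its stroke #ff00ff means score at S455, F1596. After flipping Y the toolpath is (152.708,25.931) → (155.598,33.757) → (163.424,30.867) → (160.534,23.041) → (152.708,25.931), returning to the start.

; LightBurn 1.5.06
; GRBL device profile, absolute coords
G21
G90
G0 X152.708 Y25.931
M3 S455
G01 X155.598 Y33.757 F1596
G01 X163.424 Y30.867
G01 X160.534 Y23.041
G01 X152.708 Y25.931
M5
G0 X0.000 Y0.000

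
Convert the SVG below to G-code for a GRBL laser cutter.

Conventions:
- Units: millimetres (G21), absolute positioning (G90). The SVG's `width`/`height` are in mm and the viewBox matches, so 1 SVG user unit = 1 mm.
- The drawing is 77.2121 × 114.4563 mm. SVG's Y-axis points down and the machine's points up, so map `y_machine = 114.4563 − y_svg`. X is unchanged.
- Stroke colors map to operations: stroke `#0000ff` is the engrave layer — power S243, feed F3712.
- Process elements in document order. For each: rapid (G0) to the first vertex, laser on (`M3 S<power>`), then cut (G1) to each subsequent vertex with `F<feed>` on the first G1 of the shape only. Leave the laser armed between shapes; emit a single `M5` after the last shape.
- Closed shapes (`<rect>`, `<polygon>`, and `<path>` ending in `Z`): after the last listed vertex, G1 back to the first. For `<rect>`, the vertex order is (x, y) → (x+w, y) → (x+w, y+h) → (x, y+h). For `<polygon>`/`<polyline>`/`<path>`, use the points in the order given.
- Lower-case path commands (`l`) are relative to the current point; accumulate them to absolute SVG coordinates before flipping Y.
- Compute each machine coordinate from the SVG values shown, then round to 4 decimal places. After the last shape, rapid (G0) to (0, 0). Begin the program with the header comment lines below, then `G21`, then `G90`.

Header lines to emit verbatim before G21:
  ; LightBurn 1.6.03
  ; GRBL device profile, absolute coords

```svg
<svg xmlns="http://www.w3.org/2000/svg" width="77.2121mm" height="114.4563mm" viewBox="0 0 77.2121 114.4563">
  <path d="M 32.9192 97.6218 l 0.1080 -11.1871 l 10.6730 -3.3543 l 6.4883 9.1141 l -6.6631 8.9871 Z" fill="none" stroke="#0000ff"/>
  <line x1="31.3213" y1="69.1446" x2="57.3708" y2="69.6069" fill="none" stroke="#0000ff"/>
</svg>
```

1 u = 1 mm; y_m = 114.4563 − y.

[1] `<path>` regular polygon, #0000ff→engrave S243 F3712: (32.9192,16.8345) → (33.0272,28.0216) → (43.7002,31.3759) → (50.1885,22.2618) → (43.5254,13.2747) → (32.9192,16.8345) (closed)

[2] `<line>` line segment, #0000ff→engrave S243 F3712: (31.3213,45.3117) → (57.3708,44.8494)

; LightBurn 1.6.03
; GRBL device profile, absolute coords
G21
G90
G0 X32.9192 Y16.8345
M3 S243
G1 X33.0272 Y28.0216 F3712
G1 X43.7002 Y31.3759
G1 X50.1885 Y22.2618
G1 X43.5254 Y13.2747
G1 X32.9192 Y16.8345
G0 X31.3213 Y45.3117
M3 S243
G1 X57.3708 Y44.8494 F3712
M5
G0 X0.0000 Y0.0000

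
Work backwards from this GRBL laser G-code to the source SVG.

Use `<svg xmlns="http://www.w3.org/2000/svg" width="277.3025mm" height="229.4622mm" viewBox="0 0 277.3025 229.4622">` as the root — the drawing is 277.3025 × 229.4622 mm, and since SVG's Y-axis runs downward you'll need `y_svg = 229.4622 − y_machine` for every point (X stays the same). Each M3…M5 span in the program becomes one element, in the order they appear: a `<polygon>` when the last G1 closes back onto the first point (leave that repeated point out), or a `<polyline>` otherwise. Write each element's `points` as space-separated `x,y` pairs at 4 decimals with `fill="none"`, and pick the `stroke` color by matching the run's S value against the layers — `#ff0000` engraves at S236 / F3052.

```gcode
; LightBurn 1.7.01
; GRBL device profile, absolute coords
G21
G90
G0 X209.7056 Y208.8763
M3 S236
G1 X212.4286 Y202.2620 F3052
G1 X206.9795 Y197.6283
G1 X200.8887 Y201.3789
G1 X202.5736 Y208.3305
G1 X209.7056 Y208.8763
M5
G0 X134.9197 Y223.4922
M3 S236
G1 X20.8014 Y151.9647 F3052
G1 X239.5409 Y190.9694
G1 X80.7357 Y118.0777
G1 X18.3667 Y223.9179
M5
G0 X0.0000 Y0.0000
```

Machine Y-up, SVG Y-down with viewBox height 229.4622, so y_svg = 229.4622 − y_machine; X carries over. Every run uses S236, so all elements get stroke `#ff0000` (engrave).

Run 1: The run returns to its start, so emit a `<polygon>` with points (Y-flipped): 209.7056,20.5859 212.4286,27.2002 206.9795,31.8339 200.8887,28.0833 202.5736,21.1317.

Run 2: The run is open, so emit a `<polyline>` with points (Y-flipped): 134.9197,5.9700 20.8014,77.4975 239.5409,38.4928 80.7357,111.3845 18.3667,5.5443.

<svg xmlns="http://www.w3.org/2000/svg" width="277.3025mm" height="229.4622mm" viewBox="0 0 277.3025 229.4622">
  <polygon points="209.7056,20.5859 212.4286,27.2002 206.9795,31.8339 200.8887,28.0833 202.5736,21.1317" fill="none" stroke="#ff0000"/>
  <polyline points="134.9197,5.9700 20.8014,77.4975 239.5409,38.4928 80.7357,111.3845 18.3667,5.5443" fill="none" stroke="#ff0000"/>
</svg>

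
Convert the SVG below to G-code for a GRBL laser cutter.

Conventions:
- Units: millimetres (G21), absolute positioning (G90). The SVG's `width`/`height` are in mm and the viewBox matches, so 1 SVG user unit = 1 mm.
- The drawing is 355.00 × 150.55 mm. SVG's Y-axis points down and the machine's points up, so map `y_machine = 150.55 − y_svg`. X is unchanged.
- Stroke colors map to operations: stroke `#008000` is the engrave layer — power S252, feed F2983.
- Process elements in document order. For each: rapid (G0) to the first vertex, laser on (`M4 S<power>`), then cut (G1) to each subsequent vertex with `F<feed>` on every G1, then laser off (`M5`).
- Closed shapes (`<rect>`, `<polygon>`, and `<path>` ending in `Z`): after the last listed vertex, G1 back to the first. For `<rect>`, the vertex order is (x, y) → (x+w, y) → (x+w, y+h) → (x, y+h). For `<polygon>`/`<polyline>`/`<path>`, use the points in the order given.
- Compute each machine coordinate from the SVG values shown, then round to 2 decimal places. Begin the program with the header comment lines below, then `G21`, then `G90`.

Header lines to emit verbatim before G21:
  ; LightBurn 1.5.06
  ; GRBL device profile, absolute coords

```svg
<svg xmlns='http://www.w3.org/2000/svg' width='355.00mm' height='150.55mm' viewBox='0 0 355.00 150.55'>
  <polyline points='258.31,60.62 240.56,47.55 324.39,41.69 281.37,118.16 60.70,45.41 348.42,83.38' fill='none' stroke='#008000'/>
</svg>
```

; LightBurn 1.5.06
; GRBL device profile, absolute coords
G21
G90
G0 X258.31 Y89.93
M4 S252
G1 X240.56 Y103.00 F2983
G1 X324.39 Y108.86 F2983
G1 X281.37 Y32.39 F2983
G1 X60.70 Y105.14 F2983
G1 X348.42 Y67.17 F2983
M5

Since the viewBox matches the mm dimensions, user units are millimetres directly. The only transform is the Y-flip y_m = 150.55 − y_svg.

Shape 1 is a open polyline drawn with `<polyline>`. Its stroke #008000 means engrave at S252, F2983. After flipping Y the toolpath is (258.31,89.93) → (240.56,103.00) → (324.39,108.86) → (281.37,32.39) → (60.70,105.14) → (348.42,67.17).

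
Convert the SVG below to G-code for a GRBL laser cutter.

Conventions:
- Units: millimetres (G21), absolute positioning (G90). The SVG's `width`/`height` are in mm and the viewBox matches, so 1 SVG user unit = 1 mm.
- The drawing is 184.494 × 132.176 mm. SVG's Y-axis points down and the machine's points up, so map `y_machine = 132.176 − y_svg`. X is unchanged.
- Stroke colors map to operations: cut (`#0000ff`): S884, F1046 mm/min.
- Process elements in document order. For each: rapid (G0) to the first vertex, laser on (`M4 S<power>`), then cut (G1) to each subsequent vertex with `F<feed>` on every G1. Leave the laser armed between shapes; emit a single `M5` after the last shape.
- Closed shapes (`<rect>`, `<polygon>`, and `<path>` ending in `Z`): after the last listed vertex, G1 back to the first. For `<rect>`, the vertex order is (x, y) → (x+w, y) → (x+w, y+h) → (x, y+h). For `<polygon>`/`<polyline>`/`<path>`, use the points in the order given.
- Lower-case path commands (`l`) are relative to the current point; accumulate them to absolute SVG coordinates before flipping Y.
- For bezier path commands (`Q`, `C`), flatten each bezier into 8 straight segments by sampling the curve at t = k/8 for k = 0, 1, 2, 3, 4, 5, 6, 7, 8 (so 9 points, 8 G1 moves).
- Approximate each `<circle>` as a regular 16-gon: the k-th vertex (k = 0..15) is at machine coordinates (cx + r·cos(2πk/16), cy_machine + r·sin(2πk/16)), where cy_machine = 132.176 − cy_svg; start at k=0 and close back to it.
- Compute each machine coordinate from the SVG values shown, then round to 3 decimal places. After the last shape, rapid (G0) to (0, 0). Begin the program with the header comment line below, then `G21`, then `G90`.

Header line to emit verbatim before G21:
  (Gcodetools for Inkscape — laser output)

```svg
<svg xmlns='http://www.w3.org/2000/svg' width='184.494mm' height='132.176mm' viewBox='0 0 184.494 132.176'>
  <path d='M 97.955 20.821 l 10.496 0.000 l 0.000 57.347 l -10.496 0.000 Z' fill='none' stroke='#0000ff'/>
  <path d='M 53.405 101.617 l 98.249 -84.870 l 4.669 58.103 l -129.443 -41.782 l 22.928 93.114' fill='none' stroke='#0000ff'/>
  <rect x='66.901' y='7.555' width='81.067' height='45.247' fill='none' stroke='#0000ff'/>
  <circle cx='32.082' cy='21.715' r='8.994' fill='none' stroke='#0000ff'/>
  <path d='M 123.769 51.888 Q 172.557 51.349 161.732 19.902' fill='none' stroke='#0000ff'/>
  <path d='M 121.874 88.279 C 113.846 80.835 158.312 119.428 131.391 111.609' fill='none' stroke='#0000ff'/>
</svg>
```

1 u = 1 mm; y_m = 132.176 − y.

[1] `<path>` rectangle, #0000ff→cut S884 F1046: (97.955,111.355) → (108.451,111.355) → (108.451,54.008) → (97.955,54.008) → (97.955,111.355) (closed)

[2] `<path>` open polyline, #0000ff→cut S884 F1046: (53.405,30.559) → (151.654,115.429) → (156.323,57.326) → (26.880,99.108) → (49.808,5.994)

[3] `<rect>` rectangle, #0000ff→cut S884 F1046: (66.901,124.621) → (147.968,124.621) → (147.968,79.374) → (66.901,79.374) → (66.901,124.621) (closed)

[4] `<circle>` circle, #0000ff→cut S884 F1046: (41.076,110.461) → (40.391,113.903) → (38.442,116.821) → (35.524,118.770) → (32.082,119.455) → (28.640,118.770) → (25.722,116.821) → (23.773,113.903) → (23.088,110.461) → (23.773,107.019) → (25.722,104.101) → (28.640,102.152) → (32.082,101.467) → (35.524,102.152) → (38.442,104.101) → (40.391,107.019) → (41.076,110.461) (closed)

[5] `<path>` quadratic bezier, #0000ff→cut S884 F1046: (123.769,80.288) → (135.035,80.906) → (144.437,82.489) → (151.977,85.039) → (157.654,88.554) → (161.468,93.035) → (163.419,98.482) → (163.507,104.895) → (161.732,112.274)

[6] `<path>` cubic bezier, #0000ff→cut S884 F1046: (121.874,43.897) → (121.082,44.711) → (123.760,42.293) → (128.456,37.725) → (133.717,32.091) → (138.094,26.475) → (140.132,21.960) → (138.382,19.630) → (131.391,20.567)

(Gcodetools for Inkscape — laser output)
G21
G90
G0 X97.955 Y111.355
M4 S884
G1 X108.451 Y111.355 F1046
G1 X108.451 Y54.008 F1046
G1 X97.955 Y54.008 F1046
G1 X97.955 Y111.355 F1046
G0 X53.405 Y30.559
M4 S884
G1 X151.654 Y115.429 F1046
G1 X156.323 Y57.326 F1046
G1 X26.880 Y99.108 F1046
G1 X49.808 Y5.994 F1046
G0 X66.901 Y124.621
M4 S884
G1 X147.968 Y124.621 F1046
G1 X147.968 Y79.374 F1046
G1 X66.901 Y79.374 F1046
G1 X66.901 Y124.621 F1046
G0 X41.076 Y110.461
M4 S884
G1 X40.391 Y113.903 F1046
G1 X38.442 Y116.821 F1046
G1 X35.524 Y118.770 F1046
G1 X32.082 Y119.455 F1046
G1 X28.640 Y118.770 F1046
G1 X25.722 Y116.821 F1046
G1 X23.773 Y113.903 F1046
G1 X23.088 Y110.461 F1046
G1 X23.773 Y107.019 F1046
G1 X25.722 Y104.101 F1046
G1 X28.640 Y102.152 F1046
G1 X32.082 Y101.467 F1046
G1 X35.524 Y102.152 F1046
G1 X38.442 Y104.101 F1046
G1 X40.391 Y107.019 F1046
G1 X41.076 Y110.461 F1046
G0 X123.769 Y80.288
M4 S884
G1 X135.035 Y80.906 F1046
G1 X144.437 Y82.489 F1046
G1 X151.977 Y85.039 F1046
G1 X157.654 Y88.554 F1046
G1 X161.468 Y93.035 F1046
G1 X163.419 Y98.482 F1046
G1 X163.507 Y104.895 F1046
G1 X161.732 Y112.274 F1046
G0 X121.874 Y43.897
M4 S884
G1 X121.082 Y44.711 F1046
G1 X123.760 Y42.293 F1046
G1 X128.456 Y37.725 F1046
G1 X133.717 Y32.091 F1046
G1 X138.094 Y26.475 F1046
G1 X140.132 Y21.960 F1046
G1 X138.382 Y19.630 F1046
G1 X131.391 Y20.567 F1046
M5
G0 X0.000 Y0.000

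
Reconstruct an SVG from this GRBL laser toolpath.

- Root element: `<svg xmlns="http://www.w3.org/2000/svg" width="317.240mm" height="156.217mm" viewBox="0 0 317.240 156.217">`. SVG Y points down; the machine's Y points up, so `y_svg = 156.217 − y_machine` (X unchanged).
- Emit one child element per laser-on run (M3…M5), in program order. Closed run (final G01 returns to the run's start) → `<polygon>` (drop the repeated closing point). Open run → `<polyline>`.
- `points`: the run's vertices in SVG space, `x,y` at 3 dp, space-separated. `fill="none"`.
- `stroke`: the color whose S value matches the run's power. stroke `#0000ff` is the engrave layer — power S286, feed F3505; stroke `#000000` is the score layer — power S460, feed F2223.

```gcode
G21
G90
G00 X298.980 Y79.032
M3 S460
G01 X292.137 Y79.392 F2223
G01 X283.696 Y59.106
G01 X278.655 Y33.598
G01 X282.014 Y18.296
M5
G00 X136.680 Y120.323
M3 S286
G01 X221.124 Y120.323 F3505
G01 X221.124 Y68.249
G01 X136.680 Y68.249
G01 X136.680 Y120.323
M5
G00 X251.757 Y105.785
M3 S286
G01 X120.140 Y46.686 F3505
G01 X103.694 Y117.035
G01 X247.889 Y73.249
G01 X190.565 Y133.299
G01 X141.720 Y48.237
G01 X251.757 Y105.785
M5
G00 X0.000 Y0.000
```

<svg xmlns="http://www.w3.org/2000/svg" width="317.240mm" height="156.217mm" viewBox="0 0 317.240 156.217">
  <polyline points="298.980,77.185 292.137,76.825 283.696,97.111 278.655,122.619 282.014,137.921" fill="none" stroke="#000000"/>
  <polygon points="136.680,35.894 221.124,35.894 221.124,87.968 136.680,87.968" fill="none" stroke="#0000ff"/>
  <polygon points="251.757,50.432 120.140,109.531 103.694,39.182 247.889,82.968 190.565,22.918 141.720,107.980" fill="none" stroke="#0000ff"/>
</svg>

y_svg = 156.217 − y_m.

[1] S460→`#000000` (score); open run; points: 298.980,77.185 292.137,76.825 283.696,97.111 278.655,122.619 282.014,137.921

[2] S286→`#0000ff` (engrave); closed run; points: 136.680,35.894 221.124,35.894 221.124,87.968 136.680,87.968

[3] S286→`#0000ff` (engrave); closed run; points: 251.757,50.432 120.140,109.531 103.694,39.182 247.889,82.968 190.565,22.918 141.720,107.980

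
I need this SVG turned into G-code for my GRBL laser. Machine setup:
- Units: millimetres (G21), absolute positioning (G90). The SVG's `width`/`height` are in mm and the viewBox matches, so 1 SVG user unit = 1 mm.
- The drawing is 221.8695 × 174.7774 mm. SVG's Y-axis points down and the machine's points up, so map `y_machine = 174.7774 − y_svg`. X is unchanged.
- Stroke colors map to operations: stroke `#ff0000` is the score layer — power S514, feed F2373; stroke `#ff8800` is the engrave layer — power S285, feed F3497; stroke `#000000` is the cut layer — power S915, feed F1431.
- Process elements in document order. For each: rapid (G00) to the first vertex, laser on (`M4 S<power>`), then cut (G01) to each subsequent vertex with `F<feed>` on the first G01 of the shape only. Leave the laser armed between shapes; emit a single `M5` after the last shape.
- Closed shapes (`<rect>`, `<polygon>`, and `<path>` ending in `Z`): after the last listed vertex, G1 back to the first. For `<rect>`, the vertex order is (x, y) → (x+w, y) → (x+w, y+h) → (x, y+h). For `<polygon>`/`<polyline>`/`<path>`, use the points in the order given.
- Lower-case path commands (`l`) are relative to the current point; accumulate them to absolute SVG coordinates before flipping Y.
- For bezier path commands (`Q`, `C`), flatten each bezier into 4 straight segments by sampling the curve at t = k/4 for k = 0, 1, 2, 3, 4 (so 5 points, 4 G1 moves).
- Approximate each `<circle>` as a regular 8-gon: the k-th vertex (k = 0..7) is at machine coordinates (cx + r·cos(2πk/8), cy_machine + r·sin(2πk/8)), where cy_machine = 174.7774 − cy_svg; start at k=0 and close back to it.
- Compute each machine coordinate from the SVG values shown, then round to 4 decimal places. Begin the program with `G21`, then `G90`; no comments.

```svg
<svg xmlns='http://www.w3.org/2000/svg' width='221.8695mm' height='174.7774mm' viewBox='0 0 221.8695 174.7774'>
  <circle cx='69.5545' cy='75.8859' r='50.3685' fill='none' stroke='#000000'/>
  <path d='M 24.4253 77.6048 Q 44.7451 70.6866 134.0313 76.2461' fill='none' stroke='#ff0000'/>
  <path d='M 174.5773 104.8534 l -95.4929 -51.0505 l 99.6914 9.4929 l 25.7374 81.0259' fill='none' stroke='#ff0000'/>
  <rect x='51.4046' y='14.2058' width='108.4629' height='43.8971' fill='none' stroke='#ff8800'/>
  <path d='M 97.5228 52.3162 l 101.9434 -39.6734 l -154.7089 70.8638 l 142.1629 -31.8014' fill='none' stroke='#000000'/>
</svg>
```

G21
G90
G00 X119.9230 Y98.8915
M4 S915
G01 X105.1704 Y134.5074 F1431
G01 X69.5545 Y149.2600
G01 X33.9386 Y134.5074
G01 X19.1860 Y98.8915
G01 X33.9386 Y63.2756
G01 X69.5545 Y48.5230
G01 X105.1704 Y63.2756
G01 X119.9230 Y98.8915
G00 X24.4253 Y97.1726
M4 S514
G01 X38.8956 Y99.8518 F2373
G01 X61.9867 Y100.9714
G01 X93.6986 Y100.5312
G01 X134.0313 Y98.5313
G00 X174.5773 Y69.9240
M4 S514
G01 X79.0844 Y120.9745 F2373
G01 X178.7758 Y111.4816
G01 X204.5132 Y30.4557
G00 X51.4046 Y160.5716
M4 S285
G01 X159.8675 Y160.5716 F3497
G01 X159.8675 Y116.6745
G01 X51.4046 Y116.6745
G01 X51.4046 Y160.5716
G00 X97.5228 Y122.4612
M4 S915
G01 X199.4662 Y162.1346 F1431
G01 X44.7573 Y91.2708
G01 X186.9202 Y123.0722
M5

Since the viewBox matches the mm dimensions, user units are millimetres directly. The only transform is the Y-flip y_m = 174.7774 − y_svg.

Shape 1 is a circle drawn with `<circle>`. Its stroke #000000 means cut at S915, F1431. After flipping Y the toolpath is (119.9230,98.8915) → (105.1704,134.5074) → (69.5545,149.2600) → (33.9386,134.5074) → (19.1860,98.8915) → (33.9386,63.2756) → (69.5545,48.5230) → (105.1704,63.2756) → (119.9230,98.8915), returning to the start.

Shape 2 is a quadratic bezier drawn with `<path>`. Its stroke #ff0000 means score at S514, F2373. After flipping Y the toolpath is (24.4253,97.1726) → (38.8956,99.8518) → (61.9867,100.9714) → (93.6986,100.5312) → (134.0313,98.5313).

Shape 3 is a open polyline drawn with `<path>`. Its stroke #ff0000 means score at S514, F2373. After flipping Y the toolpath is (174.5773,69.9240) → (79.0844,120.9745) → (178.7758,111.4816) → (204.5132,30.4557).

Shape 4 is a rectangle drawn with `<rect>`. Its stroke #ff8800 means engrave at S285, F3497. After flipping Y the toolpath is (51.4046,160.5716) → (159.8675,160.5716) → (159.8675,116.6745) → (51.4046,116.6745) → (51.4046,160.5716), returning to the start.

Shape 5 is a open polyline drawn with `<path>`. Its stroke #000000 means cut at S915, F1431. After flipping Y the toolpath is (97.5228,122.4612) → (199.4662,162.1346) → (44.7573,91.2708) → (186.9202,123.0722).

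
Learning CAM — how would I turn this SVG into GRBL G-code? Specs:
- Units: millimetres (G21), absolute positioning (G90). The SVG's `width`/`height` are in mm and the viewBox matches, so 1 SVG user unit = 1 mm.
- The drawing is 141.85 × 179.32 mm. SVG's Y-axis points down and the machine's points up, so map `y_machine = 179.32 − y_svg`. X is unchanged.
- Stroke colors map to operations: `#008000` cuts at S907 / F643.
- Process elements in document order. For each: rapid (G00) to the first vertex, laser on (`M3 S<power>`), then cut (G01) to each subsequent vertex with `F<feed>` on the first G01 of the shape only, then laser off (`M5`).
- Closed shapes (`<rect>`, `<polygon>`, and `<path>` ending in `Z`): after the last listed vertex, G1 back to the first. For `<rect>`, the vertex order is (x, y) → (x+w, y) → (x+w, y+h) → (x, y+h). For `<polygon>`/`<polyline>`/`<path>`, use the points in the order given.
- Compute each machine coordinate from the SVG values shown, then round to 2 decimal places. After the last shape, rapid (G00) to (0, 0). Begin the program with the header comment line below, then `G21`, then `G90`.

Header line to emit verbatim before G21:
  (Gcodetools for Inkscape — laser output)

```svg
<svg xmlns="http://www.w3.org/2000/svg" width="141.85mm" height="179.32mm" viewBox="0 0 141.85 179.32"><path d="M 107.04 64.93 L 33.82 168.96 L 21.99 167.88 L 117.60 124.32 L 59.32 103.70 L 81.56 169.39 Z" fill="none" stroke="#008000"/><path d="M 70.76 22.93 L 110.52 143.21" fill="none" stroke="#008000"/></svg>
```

(Gcodetools for Inkscape — laser output)
G21
G90
G00 X107.04 Y114.39
M3 S907
G01 X33.82 Y10.36 F643
G01 X21.99 Y11.44
G01 X117.60 Y55.00
G01 X59.32 Y75.62
G01 X81.56 Y9.93
G01 X107.04 Y114.39
M5
G00 X70.76 Y156.39
M3 S907
G01 X110.52 Y36.11 F643
M5
G00 X0.00 Y0.00

Since the viewBox matches the mm dimensions, user units are millimetres directly. The only transform is the Y-flip y_m = 179.32 − y_svg.

Shape 1 is a closed polygon drawn with `<path>`. Its stroke #008000 means cut at S907, F643. After flipping Y the toolpath is (107.04,114.39) → (33.82,10.36) → (21.99,11.44) → (117.60,55.00) → (59.32,75.62) → (81.56,9.93) → (107.04,114.39), returning to the start.

Shape 2 is a line segment drawn with `<path>`. Its stroke #008000 means cut at S907, F643. After flipping Y the toolpath is (70.76,156.39) → (110.52,36.11).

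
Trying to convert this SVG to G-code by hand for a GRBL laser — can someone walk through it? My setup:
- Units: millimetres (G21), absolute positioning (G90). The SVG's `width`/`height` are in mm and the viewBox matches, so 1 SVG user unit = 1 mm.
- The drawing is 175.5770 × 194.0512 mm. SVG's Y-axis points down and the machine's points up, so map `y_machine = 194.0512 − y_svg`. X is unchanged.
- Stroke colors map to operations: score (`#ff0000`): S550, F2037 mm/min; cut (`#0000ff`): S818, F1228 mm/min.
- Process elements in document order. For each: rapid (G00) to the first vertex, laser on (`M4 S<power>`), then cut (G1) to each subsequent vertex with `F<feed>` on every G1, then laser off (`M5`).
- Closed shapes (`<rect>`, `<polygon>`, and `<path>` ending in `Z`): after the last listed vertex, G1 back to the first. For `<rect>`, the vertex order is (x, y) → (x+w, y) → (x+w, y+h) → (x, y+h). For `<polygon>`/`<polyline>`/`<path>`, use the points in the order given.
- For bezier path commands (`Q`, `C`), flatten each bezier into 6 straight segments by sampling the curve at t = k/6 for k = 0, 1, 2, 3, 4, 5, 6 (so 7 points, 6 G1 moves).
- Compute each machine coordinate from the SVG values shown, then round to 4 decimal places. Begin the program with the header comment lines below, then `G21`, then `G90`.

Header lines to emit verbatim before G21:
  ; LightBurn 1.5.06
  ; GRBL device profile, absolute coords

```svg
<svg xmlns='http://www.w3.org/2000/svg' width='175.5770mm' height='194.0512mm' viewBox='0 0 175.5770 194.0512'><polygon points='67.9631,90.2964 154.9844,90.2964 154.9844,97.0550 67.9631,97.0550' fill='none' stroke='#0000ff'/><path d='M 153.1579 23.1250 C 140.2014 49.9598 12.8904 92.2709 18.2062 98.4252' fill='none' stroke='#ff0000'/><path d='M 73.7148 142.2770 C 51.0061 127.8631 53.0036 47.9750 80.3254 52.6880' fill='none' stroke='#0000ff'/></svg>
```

1 u = 1 mm; y_m = 194.0512 − y.

[1] `<polygon>` rectangle, #0000ff→cut S818 F1228: (67.9631,103.7548) → (154.9844,103.7548) → (154.9844,96.9962) → (67.9631,96.9962) → (67.9631,103.7548) (closed)

[2] `<path>` cubic bezier, #ff0000→score S550 F2037: (153.1579,170.9262) → (138.2935,156.4582) → (111.2307,140.8450) → (78.8299,125.5209) → (47.9519,111.9202) → (25.4571,101.4772) → (18.2062,95.6260)

[3] `<path>` cubic bezier, #0000ff→cut S818 F1228: (73.7148,51.7742) → (64.4222,63.7425) → (59.2644,82.4545) → (58.2587,103.7413) → (61.4221,123.4342) → (68.7720,137.3644) → (80.3254,141.3632)

; LightBurn 1.5.06
; GRBL device profile, absolute coords
G21
G90
G00 X67.9631 Y103.7548
M4 S818
G1 X154.9844 Y103.7548 F1228
G1 X154.9844 Y96.9962 F1228
G1 X67.9631 Y96.9962 F1228
G1 X67.9631 Y103.7548 F1228
M5
G00 X153.1579 Y170.9262
M4 S550
G1 X138.2935 Y156.4582 F2037
G1 X111.2307 Y140.8450 F2037
G1 X78.8299 Y125.5209 F2037
G1 X47.9519 Y111.9202 F2037
G1 X25.4571 Y101.4772 F2037
G1 X18.2062 Y95.6260 F2037
M5
G00 X73.7148 Y51.7742
M4 S818
G1 X64.4222 Y63.7425 F1228
G1 X59.2644 Y82.4545 F1228
G1 X58.2587 Y103.7413 F1228
G1 X61.4221 Y123.4342 F1228
G1 X68.7720 Y137.3644 F1228
G1 X80.3254 Y141.3632 F1228
M5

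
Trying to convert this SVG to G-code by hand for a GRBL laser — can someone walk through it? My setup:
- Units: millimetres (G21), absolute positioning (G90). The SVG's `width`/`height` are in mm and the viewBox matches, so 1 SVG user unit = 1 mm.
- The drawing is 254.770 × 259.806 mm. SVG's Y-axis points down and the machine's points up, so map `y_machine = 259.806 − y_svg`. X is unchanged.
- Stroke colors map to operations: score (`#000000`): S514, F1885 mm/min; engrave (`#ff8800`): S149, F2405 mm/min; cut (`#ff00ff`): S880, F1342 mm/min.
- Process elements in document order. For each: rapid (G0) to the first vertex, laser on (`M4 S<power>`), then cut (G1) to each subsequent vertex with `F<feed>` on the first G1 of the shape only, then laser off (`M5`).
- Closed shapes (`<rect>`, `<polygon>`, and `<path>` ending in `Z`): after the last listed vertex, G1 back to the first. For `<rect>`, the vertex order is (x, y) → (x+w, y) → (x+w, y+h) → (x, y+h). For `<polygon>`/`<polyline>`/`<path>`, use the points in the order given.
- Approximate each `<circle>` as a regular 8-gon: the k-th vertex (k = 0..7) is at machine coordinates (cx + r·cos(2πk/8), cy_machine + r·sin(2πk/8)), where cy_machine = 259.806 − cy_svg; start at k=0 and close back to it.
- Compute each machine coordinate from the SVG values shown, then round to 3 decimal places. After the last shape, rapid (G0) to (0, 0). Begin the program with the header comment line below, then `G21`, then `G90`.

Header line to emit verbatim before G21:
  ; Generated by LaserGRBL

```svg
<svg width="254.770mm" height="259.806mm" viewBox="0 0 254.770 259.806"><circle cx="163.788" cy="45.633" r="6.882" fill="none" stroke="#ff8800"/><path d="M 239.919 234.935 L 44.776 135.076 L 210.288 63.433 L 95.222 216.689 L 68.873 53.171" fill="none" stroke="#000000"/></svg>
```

1 u = 1 mm; y_m = 259.806 − y.

[1] `<circle>` circle, #ff8800→engrave S149 F2405: (170.670,214.173) → (168.654,219.039) → (163.788,221.055) → (158.922,219.039) → (156.906,214.173) → (158.922,209.307) → (163.788,207.291) → (168.654,209.307) → (170.670,214.173) (closed)

[2] `<path>` open polyline, #000000→score S514 F1885: (239.919,24.871) → (44.776,124.730) → (210.288,196.373) → (95.222,43.117) → (68.873,206.635)

; Generated by LaserGRBL
G21
G90
G0 X170.670 Y214.173
M4 S149
G1 X168.654 Y219.039 F2405
G1 X163.788 Y221.055
G1 X158.922 Y219.039
G1 X156.906 Y214.173
G1 X158.922 Y209.307
G1 X163.788 Y207.291
G1 X168.654 Y209.307
G1 X170.670 Y214.173
M5
G0 X239.919 Y24.871
M4 S514
G1 X44.776 Y124.730 F1885
G1 X210.288 Y196.373
G1 X95.222 Y43.117
G1 X68.873 Y206.635
M5
G0 X0.000 Y0.000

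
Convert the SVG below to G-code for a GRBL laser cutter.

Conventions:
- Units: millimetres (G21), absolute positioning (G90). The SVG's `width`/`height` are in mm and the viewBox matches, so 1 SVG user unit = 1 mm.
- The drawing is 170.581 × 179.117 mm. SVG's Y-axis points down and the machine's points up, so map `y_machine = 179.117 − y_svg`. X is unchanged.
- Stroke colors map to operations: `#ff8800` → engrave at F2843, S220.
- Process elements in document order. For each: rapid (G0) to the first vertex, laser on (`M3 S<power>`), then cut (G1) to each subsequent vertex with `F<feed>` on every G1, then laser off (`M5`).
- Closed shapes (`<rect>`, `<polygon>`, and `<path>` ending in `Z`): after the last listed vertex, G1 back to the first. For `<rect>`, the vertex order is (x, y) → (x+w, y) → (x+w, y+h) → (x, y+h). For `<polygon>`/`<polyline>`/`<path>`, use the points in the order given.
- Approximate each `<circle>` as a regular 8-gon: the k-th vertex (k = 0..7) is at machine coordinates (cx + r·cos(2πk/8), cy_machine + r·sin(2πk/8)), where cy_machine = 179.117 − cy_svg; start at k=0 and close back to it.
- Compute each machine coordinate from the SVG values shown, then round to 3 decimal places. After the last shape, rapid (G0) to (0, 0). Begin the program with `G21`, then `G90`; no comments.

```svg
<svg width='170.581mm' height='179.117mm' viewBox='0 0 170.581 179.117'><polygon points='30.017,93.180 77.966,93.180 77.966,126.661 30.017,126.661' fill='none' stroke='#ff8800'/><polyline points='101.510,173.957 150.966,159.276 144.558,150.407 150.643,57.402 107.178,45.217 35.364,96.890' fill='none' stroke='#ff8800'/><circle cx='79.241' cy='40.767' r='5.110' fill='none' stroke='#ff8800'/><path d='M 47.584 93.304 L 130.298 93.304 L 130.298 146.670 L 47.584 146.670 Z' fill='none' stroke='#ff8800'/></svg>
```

G21
G90
G0 X30.017 Y85.937
M3 S220
G1 X77.966 Y85.937 F2843
G1 X77.966 Y52.456 F2843
G1 X30.017 Y52.456 F2843
G1 X30.017 Y85.937 F2843
M5
G0 X101.510 Y5.160
M3 S220
G1 X150.966 Y19.841 F2843
G1 X144.558 Y28.710 F2843
G1 X150.643 Y121.715 F2843
G1 X107.178 Y133.900 F2843
G1 X35.364 Y82.227 F2843
M5
G0 X84.351 Y138.350
M3 S220
G1 X82.854 Y141.963 F2843
G1 X79.241 Y143.460 F2843
G1 X75.628 Y141.963 F2843
G1 X74.131 Y138.350 F2843
G1 X75.628 Y134.737 F2843
G1 X79.241 Y133.240 F2843
G1 X82.854 Y134.737 F2843
G1 X84.351 Y138.350 F2843
M5
G0 X47.584 Y85.813
M3 S220
G1 X130.298 Y85.813 F2843
G1 X130.298 Y32.447 F2843
G1 X47.584 Y32.447 F2843
G1 X47.584 Y85.813 F2843
M5
G0 X0.000 Y0.000

viewBox `0 0 170.581 179.117` with mm width/height → 1 unit = 1 mm. Flip: y_m = 179.117 − y_svg.

**Shape 1** — `<polygon>` rectangle, stroke `#ff8800` → engrave (S220, F2843). Machine vertices: (30.017,85.937) → (77.966,85.937) → (77.966,52.456) → (30.017,52.456) → (30.017,85.937). Closed: final G1 returns to the first vertex.

**Shape 2** — `<polyline>` open polyline, stroke `#ff8800` → engrave (S220, F2843). Machine vertices: (101.510,5.160) → (150.966,19.841) → (144.558,28.710) → (150.643,121.715) → (107.178,133.900) → (35.364,82.227). Open path.

**Shape 3** — `<circle>` circle, stroke `#ff8800` → engrave (S220, F2843). Machine vertices: (84.351,138.350) → (82.854,141.963) → (79.241,143.460) → (75.628,141.963) → (74.131,138.350) → (75.628,134.737) → (79.241,133.240) → (82.854,134.737) → (84.351,138.350). Closed: final G1 returns to the first vertex.

**Shape 4** — `<path>` rectangle, stroke `#ff8800` → engrave (S220, F2843). Machine vertices: (47.584,85.813) → (130.298,85.813) → (130.298,32.447) → (47.584,32.447) → (47.584,85.813). Closed: final G1 returns to the first vertex.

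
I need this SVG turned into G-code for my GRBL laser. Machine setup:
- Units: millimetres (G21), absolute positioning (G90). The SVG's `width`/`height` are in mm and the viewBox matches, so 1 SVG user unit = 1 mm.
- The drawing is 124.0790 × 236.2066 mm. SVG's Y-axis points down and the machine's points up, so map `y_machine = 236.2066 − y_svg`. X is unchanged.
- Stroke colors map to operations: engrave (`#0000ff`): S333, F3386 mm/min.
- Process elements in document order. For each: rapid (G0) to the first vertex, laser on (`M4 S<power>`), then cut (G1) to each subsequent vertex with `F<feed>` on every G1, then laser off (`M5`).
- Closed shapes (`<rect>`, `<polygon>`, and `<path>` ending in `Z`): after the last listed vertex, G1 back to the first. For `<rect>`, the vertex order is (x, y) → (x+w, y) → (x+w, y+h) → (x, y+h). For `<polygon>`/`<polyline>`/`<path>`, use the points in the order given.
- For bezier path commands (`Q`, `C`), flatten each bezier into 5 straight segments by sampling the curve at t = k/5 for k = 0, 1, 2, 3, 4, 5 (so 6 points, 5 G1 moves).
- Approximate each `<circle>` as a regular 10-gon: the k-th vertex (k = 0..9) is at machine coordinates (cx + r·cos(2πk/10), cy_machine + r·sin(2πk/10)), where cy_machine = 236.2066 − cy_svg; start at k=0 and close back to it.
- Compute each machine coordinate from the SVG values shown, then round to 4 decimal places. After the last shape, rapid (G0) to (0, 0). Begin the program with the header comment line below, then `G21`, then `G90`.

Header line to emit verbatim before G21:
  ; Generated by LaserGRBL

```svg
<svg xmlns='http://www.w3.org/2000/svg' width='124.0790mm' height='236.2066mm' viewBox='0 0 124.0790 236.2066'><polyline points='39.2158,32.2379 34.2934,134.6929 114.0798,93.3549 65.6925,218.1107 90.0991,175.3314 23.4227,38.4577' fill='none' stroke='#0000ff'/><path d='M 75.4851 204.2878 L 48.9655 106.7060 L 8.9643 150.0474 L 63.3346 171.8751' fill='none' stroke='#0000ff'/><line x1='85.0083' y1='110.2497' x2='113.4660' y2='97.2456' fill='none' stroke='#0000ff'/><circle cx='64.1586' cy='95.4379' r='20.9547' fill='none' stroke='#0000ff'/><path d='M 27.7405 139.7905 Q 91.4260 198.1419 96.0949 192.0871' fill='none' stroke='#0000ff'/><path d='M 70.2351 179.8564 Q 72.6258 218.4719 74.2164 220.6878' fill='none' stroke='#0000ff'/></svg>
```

; Generated by LaserGRBL
G21
G90
G0 X39.2158 Y203.9687
M4 S333
G1 X34.2934 Y101.5137 F3386
G1 X114.0798 Y142.8517 F3386
G1 X65.6925 Y18.0959 F3386
G1 X90.0991 Y60.8752 F3386
G1 X23.4227 Y197.7489 F3386
M5
G0 X75.4851 Y31.9188
M4 S333
G1 X48.9655 Y129.5006 F3386
G1 X8.9643 Y86.1592 F3386
G1 X63.3346 Y64.3315 F3386
M5
G0 X85.0083 Y125.9569
M4 S333
G1 X113.4660 Y138.9610 F3386
M5
G0 X85.1133 Y140.7687
M4 S333
G1 X81.1113 Y153.0856 F3386
G1 X70.6340 Y160.6978 F3386
G1 X57.6832 Y160.6978 F3386
G1 X47.2059 Y153.0856 F3386
G1 X43.2039 Y140.7687 F3386
G1 X47.2059 Y128.4518 F3386
G1 X57.6832 Y120.8396 F3386
G1 X70.6340 Y120.8396 F3386
G1 X81.1113 Y128.4518 F3386
G1 X85.1133 Y140.7687 F3386
M5
G0 X27.7405 Y96.4161
M4 S333
G1 X50.8540 Y75.6518 F3386
G1 X69.2462 Y60.0400 F3386
G1 X82.9171 Y49.5807 F3386
G1 X91.8667 Y44.2738 F3386
G1 X96.0949 Y44.1195 F3386
M5
G0 X70.2351 Y56.3502
M4 S333
G1 X71.1594 Y42.3600 F3386
G1 X72.0196 Y31.2817 F3386
G1 X72.8159 Y23.1155 F3386
G1 X73.5482 Y17.8611 F3386
G1 X74.2164 Y15.5188 F3386
M5
G0 X0.0000 Y0.0000

Since the viewBox matches the mm dimensions, user units are millimetres directly. The only transform is the Y-flip y_m = 236.2066 − y_svg.

Shape 1 is a open polyline drawn with `<polyline>`. Its stroke #0000ff means engrave at S333, F3386. After flipping Y the toolpath is (39.2158,203.9687) → (34.2934,101.5137) → (114.0798,142.8517) → (65.6925,18.0959) → (90.0991,60.8752) → (23.4227,197.7489).

Shape 2 is a open polyline drawn with `<path>`. Its stroke #0000ff means engrave at S333, F3386. After flipping Y the toolpath is (75.4851,31.9188) → (48.9655,129.5006) → (8.9643,86.1592) → (63.3346,64.3315).

Shape 3 is a line segment drawn with `<line>`. Its stroke #0000ff means engrave at S333, F3386. After flipping Y the toolpath is (85.0083,125.9569) → (113.4660,138.9610).

Shape 4 is a circle drawn with `<circle>`. Its stroke #0000ff means engrave at S333, F3386. After flipping Y the toolpath is (85.1133,140.7687) → (81.1113,153.0856) → (70.6340,160.6978) → (57.6832,160.6978) → (47.2059,153.0856) → (43.2039,140.7687) → (47.2059,128.4518) → (57.6832,120.8396) → (70.6340,120.8396) → (81.1113,128.4518) → (85.1133,140.7687), returning to the start.

Shape 5 is a quadratic bezier drawn with `<path>`. Its stroke #0000ff means engrave at S333, F3386. After flipping Y the toolpath is (27.7405,96.4161) → (50.8540,75.6518) → (69.2462,60.0400) → (82.9171,49.5807) → (91.8667,44.2738) → (96.0949,44.1195).

Shape 6 is a quadratic bezier drawn with `<path>`. Its stroke #0000ff means engrave at S333, F3386. After flipping Y the toolpath is (70.2351,56.3502) → (71.1594,42.3600) → (72.0196,31.2817) → (72.8159,23.1155) → (73.5482,17.8611) → (74.2164,15.5188).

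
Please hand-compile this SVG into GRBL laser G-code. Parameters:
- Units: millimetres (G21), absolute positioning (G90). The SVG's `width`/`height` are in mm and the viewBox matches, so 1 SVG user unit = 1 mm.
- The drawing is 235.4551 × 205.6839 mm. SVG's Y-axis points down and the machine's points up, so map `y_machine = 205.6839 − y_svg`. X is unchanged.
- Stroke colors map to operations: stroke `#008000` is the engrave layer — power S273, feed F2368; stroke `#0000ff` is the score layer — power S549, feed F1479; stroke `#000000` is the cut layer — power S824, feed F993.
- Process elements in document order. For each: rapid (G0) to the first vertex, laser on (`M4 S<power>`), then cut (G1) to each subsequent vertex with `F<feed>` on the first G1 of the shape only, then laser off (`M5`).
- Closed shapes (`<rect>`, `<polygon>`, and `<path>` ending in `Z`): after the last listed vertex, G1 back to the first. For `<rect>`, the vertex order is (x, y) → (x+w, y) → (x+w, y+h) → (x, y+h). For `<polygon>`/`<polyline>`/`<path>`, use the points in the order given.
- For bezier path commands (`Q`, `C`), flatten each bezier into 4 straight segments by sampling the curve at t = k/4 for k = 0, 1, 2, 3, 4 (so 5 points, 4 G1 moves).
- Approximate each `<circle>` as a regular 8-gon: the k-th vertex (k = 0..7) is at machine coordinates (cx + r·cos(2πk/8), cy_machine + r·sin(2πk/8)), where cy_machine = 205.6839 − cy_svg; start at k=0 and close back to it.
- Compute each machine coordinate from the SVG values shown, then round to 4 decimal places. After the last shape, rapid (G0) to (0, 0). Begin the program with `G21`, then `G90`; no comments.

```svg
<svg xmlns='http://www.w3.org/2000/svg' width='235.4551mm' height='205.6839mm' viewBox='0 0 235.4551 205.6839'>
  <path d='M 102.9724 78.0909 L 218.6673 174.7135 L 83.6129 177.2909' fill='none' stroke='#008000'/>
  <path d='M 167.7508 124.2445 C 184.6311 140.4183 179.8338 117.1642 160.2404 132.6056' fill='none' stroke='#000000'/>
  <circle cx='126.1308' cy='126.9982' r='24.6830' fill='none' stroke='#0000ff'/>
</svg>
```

Since the viewBox matches the mm dimensions, user units are millimetres directly. The only transform is the Y-flip y_m = 205.6839 − y_svg.

Shape 1 is a open polyline drawn with `<path>`. Its stroke #008000 means engrave at S273, F2368. After flipping Y the toolpath is (102.9724,127.5930) → (218.6673,30.9704) → (83.6129,28.3930).

Shape 2 is a cubic bezier drawn with `<path>`. Its stroke #000000 means cut at S824, F993. After flipping Y the toolpath is (167.7508,81.4394) → (176.4540,75.4811) → (177.6732,76.9842) → (172.0537,78.6246) → (160.2404,73.0783).

Shape 3 is a circle drawn with `<circle>`. Its stroke #0000ff means score at S549, F1479. After flipping Y the toolpath is (150.8138,78.6857) → (143.5843,96.1392) → (126.1308,103.3687) → (108.6773,96.1392) → (101.4478,78.6857) → (108.6773,61.2322) → (126.1308,54.0027) → (143.5843,61.2322) → (150.8138,78.6857), returning to the start.

G21
G90
G0 X102.9724 Y127.5930
M4 S273
G1 X218.6673 Y30.9704 F2368
G1 X83.6129 Y28.3930
M5
G0 X167.7508 Y81.4394
M4 S824
G1 X176.4540 Y75.4811 F993
G1 X177.6732 Y76.9842
G1 X172.0537 Y78.6246
G1 X160.2404 Y73.0783
M5
G0 X150.8138 Y78.6857
M4 S549
G1 X143.5843 Y96.1392 F1479
G1 X126.1308 Y103.3687
G1 X108.6773 Y96.1392
G1 X101.4478 Y78.6857
G1 X108.6773 Y61.2322
G1 X126.1308 Y54.0027
G1 X143.5843 Y61.2322
G1 X150.8138 Y78.6857
M5
G0 X0.0000 Y0.0000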